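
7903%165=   148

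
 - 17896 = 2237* ( - 8 ) 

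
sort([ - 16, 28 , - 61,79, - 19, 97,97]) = [ - 61, - 19 ,-16, 28 , 79,97 , 97]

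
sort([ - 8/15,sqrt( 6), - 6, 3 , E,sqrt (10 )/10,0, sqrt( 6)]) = [ - 6, - 8/15,0, sqrt( 10)/10,sqrt( 6),sqrt(6 ),E,3] 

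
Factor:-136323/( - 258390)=153/290=2^( - 1)*3^2 * 5^( - 1)*17^1*29^(  -  1)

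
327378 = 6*54563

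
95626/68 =1406+9/34 = 1406.26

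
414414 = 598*693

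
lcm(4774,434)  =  4774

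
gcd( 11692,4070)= 74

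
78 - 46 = 32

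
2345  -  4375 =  - 2030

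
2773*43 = 119239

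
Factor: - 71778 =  - 2^1*3^1*7^1 * 1709^1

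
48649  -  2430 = 46219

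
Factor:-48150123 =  - 3^1*7^1*19^1*120677^1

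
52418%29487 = 22931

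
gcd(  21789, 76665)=807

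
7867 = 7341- - 526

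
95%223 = 95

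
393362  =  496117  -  102755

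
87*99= 8613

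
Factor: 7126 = 2^1*7^1*509^1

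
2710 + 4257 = 6967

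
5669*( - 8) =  - 45352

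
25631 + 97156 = 122787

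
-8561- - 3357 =  -  5204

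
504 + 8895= 9399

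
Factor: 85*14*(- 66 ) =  - 2^2*3^1*5^1*7^1 * 11^1*17^1=- 78540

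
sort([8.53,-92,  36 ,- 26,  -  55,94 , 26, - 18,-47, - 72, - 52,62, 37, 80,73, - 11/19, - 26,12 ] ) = [ - 92, - 72,-55,-52, - 47, - 26, - 26, - 18, - 11/19 , 8.53,12 , 26, 36, 37, 62, 73,80,94] 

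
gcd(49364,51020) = 4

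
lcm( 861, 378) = 15498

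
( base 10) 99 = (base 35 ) 2T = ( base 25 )3O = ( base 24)43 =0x63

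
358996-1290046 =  - 931050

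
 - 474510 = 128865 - 603375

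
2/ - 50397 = - 1 + 50395/50397= - 0.00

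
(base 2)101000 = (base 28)1c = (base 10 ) 40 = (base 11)37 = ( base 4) 220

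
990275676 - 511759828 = 478515848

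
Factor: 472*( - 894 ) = - 421968= -  2^4*3^1 * 59^1*149^1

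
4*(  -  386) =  - 1544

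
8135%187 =94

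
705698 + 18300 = 723998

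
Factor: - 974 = -2^1*487^1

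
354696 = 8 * 44337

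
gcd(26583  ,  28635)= 3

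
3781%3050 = 731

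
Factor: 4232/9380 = 2^1*5^( - 1)*7^( - 1)*23^2* 67^( - 1) =1058/2345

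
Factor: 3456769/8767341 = 3^ ( - 2)*11^(  -  1) * 19^( - 1 )*59^( - 1)*73^1*79^( - 1)*47353^1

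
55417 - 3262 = 52155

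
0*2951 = 0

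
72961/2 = 36480+1/2 = 36480.50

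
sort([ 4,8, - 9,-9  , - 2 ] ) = [ -9, - 9, - 2,4,8]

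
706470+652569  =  1359039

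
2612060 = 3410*766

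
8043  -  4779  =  3264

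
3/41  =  3/41 = 0.07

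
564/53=564/53 = 10.64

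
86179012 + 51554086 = 137733098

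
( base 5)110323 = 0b111011111110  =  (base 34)3AU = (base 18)bf4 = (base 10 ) 3838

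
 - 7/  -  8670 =7/8670 =0.00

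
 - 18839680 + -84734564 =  - 103574244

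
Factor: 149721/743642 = 2^( - 1 )*3^1*11^1*13^1*43^( - 1 )*349^1*8647^(  -  1)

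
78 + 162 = 240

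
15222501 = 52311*291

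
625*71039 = 44399375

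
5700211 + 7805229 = 13505440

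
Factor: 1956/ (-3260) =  - 3/5=-  3^1*5^( - 1 )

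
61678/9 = 6853 + 1/9 = 6853.11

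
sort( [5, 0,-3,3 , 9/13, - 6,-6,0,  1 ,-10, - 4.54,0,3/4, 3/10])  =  [ - 10,-6, - 6,-4.54,  -  3,0 , 0, 0,3/10,9/13, 3/4, 1,  3,5 ] 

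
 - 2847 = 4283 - 7130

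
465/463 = 465/463 = 1.00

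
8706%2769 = 399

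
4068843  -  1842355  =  2226488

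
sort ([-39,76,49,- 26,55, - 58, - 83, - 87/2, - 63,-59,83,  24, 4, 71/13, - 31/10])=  [  -  83, -63, - 59,-58,-87/2, - 39,-26, - 31/10,  4 , 71/13, 24, 49, 55, 76, 83 ]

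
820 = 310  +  510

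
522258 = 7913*66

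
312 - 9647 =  - 9335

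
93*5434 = 505362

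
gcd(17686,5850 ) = 2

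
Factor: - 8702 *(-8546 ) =2^2*19^1*229^1*4273^1=74367292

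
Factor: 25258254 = 2^1 * 3^1*7^1*59^1 * 10193^1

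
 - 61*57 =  - 3477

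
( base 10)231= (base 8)347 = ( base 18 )CF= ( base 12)173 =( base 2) 11100111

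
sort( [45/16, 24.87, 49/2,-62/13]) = [-62/13 , 45/16, 49/2, 24.87 ]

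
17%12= 5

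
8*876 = 7008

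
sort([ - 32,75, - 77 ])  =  [ - 77, - 32, 75 ]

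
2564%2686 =2564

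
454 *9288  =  4216752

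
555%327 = 228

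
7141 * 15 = 107115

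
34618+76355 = 110973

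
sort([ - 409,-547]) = [ - 547, - 409]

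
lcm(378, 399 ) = 7182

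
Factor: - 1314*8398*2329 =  - 2^2*3^2*13^1 *17^2 * 19^1*73^1  *  137^1 = - 25700449788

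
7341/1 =7341 = 7341.00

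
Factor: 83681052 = 2^2*3^1*7^1 *13^1*76631^1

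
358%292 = 66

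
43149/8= 5393 + 5/8 = 5393.62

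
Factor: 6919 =11^1*17^1*37^1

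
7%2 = 1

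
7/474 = 7/474 = 0.01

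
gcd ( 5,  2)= 1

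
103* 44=4532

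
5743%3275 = 2468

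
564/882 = 94/147=0.64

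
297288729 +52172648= 349461377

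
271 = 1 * 271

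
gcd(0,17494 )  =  17494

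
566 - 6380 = - 5814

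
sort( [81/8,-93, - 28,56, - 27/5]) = [ - 93, - 28, - 27/5,81/8 , 56]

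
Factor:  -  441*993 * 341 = - 3^3*  7^2*11^1*31^1 * 331^1= -149328333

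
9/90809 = 9/90809 = 0.00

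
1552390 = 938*1655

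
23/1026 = 23/1026 = 0.02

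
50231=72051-21820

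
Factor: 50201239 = 11^1*4563749^1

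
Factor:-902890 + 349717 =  - 3^1*23^1*8017^1=- 553173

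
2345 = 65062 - 62717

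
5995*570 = 3417150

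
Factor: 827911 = 7^1 * 118273^1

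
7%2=1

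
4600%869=255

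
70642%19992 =10666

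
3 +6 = 9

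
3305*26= 85930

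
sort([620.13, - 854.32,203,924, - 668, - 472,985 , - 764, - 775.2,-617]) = [ - 854.32, - 775.2,  -  764, - 668, - 617, - 472, 203, 620.13, 924, 985] 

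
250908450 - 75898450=175010000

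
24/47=24/47 = 0.51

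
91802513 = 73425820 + 18376693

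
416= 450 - 34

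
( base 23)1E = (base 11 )34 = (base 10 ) 37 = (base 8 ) 45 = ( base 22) 1f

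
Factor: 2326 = 2^1*1163^1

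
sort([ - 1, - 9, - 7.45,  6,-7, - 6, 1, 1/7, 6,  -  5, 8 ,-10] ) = [ - 10,- 9, - 7.45, - 7,  -  6, - 5, - 1 , 1/7,1, 6, 6, 8 ]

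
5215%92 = 63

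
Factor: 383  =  383^1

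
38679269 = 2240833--36438436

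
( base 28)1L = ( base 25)1O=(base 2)110001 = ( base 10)49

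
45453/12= 3787 + 3/4 =3787.75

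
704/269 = 704/269 = 2.62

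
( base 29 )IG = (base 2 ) 1000011010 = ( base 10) 538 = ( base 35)fd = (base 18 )1bg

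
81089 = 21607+59482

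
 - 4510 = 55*( - 82 ) 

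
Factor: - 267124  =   - 2^2*11^1*13^1*467^1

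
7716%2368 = 612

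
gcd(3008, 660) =4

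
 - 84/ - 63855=28/21285=0.00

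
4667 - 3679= 988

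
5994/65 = 5994/65 = 92.22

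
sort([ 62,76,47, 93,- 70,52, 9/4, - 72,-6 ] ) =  [ - 72,-70  , - 6, 9/4,  47,52,  62 , 76, 93 ]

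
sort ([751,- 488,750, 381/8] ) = [  -  488 , 381/8,750 , 751 ] 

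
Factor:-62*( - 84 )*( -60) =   -  312480 = - 2^5 * 3^2*5^1 * 7^1 *31^1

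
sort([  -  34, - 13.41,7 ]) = [ - 34, - 13.41,  7 ] 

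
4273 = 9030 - 4757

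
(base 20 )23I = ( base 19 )284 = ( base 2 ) 1101101110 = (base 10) 878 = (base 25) 1A3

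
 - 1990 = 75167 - 77157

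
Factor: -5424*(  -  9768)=52981632 = 2^7 * 3^2*11^1*37^1*113^1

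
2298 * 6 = 13788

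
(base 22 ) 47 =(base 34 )2r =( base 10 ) 95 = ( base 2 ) 1011111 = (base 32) 2V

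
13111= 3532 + 9579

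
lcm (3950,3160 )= 15800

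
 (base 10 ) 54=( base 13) 42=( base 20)2E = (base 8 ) 66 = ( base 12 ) 46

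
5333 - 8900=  -3567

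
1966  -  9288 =  -  7322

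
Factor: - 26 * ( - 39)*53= 53742 = 2^1*3^1*13^2 * 53^1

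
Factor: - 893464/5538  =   -2^2* 3^(-1)*11^2 = - 484/3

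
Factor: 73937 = 107^1*691^1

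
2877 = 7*411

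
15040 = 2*7520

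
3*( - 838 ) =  - 2514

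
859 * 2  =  1718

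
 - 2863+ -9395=  -  12258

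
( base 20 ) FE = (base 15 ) 15e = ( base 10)314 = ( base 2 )100111010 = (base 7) 626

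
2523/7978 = 2523/7978 = 0.32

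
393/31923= 131/10641=0.01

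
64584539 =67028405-2443866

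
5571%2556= 459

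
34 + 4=38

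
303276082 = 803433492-500157410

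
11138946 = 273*40802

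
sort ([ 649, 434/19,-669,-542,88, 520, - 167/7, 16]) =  [ - 669,-542,-167/7 , 16, 434/19, 88, 520 , 649]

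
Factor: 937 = 937^1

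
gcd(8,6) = 2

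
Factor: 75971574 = 2^1*3^3*7^1*200983^1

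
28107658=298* 94321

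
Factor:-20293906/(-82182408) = 2^( - 2)*3^ ( - 1) * 7^(  -  2)*11^( - 1)*6353^( - 1 )*10146953^1 = 10146953/41091204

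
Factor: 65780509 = 61^1*1078369^1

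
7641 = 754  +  6887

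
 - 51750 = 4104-55854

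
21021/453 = 46+61/151 = 46.40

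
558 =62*9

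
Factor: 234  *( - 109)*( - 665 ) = 16961490 = 2^1 * 3^2* 5^1 * 7^1 * 13^1*19^1*109^1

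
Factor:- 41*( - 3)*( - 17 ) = - 2091 =- 3^1 * 17^1 * 41^1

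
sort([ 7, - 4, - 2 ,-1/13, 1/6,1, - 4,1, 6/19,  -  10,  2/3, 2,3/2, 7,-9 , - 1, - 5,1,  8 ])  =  [ - 10,-9, - 5, - 4, - 4, - 2,- 1,- 1/13, 1/6,6/19,  2/3, 1, 1, 1, 3/2 , 2, 7,  7,8 ] 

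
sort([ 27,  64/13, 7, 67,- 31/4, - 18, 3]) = [-18, - 31/4, 3, 64/13,  7, 27, 67]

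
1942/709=2 + 524/709 = 2.74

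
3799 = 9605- 5806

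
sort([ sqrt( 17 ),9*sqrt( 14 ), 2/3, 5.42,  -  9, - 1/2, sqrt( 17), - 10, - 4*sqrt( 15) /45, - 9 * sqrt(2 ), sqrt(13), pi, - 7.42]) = [ - 9*sqrt( 2),  -  10, - 9, - 7.42, - 1/2, - 4 * sqrt( 15)/45,2/3, pi, sqrt (13),sqrt( 17), sqrt (17), 5.42, 9*sqrt ( 14)]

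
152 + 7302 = 7454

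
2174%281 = 207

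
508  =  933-425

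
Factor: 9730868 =2^2*7^1 *17^1 *20443^1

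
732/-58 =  - 366/29=- 12.62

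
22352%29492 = 22352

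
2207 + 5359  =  7566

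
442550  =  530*835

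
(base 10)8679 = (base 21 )JE6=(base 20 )11dj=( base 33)7W0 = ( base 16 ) 21E7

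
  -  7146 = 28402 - 35548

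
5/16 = 5/16=0.31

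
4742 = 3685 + 1057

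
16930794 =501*33794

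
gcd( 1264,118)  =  2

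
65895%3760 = 1975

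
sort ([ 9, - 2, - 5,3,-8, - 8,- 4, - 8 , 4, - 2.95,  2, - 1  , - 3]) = [-8, - 8, - 8, - 5, - 4,-3,  -  2.95, - 2, - 1,2,  3,  4,9 ] 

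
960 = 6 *160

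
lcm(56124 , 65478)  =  392868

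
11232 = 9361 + 1871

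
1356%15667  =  1356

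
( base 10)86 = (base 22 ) 3K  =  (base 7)152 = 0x56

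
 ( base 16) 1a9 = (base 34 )ch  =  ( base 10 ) 425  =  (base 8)651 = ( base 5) 3200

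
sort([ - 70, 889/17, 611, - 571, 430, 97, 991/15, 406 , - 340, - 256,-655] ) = [  -  655, - 571, - 340, - 256,  -  70, 889/17, 991/15, 97, 406,430,611 ]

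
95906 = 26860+69046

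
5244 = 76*69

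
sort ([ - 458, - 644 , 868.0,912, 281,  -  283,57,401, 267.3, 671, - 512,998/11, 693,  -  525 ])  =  [ - 644, - 525, - 512, - 458, - 283,57, 998/11,267.3,281,401,671,  693,868.0, 912]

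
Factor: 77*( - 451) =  - 7^1*11^2*41^1 = - 34727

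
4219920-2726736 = 1493184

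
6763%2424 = 1915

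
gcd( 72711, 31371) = 3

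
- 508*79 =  - 40132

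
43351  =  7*6193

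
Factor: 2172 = 2^2*3^1*181^1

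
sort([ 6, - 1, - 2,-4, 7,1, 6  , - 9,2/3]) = [  -  9,-4, - 2,-1, 2/3,1, 6 , 6, 7] 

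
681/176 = 3 + 153/176 = 3.87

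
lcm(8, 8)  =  8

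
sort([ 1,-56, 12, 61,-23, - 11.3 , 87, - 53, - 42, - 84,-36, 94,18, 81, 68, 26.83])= [ - 84,-56, - 53,-42,- 36, - 23 , - 11.3, 1,12,18, 26.83,61,  68, 81,87,94]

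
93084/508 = 183+30/127 =183.24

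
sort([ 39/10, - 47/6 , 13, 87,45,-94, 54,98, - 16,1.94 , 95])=[ - 94, - 16, - 47/6  ,  1.94,39/10,13 , 45,54,87,95 , 98]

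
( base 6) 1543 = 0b110100111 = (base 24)HF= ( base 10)423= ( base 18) 159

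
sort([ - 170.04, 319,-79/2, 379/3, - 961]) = [ - 961, - 170.04, - 79/2 , 379/3,319]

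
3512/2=1756 = 1756.00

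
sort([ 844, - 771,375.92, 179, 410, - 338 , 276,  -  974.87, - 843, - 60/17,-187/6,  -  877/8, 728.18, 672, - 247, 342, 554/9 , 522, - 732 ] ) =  [ - 974.87, - 843, -771 , - 732, - 338,  -  247, - 877/8, - 187/6, - 60/17, 554/9, 179, 276, 342,375.92, 410, 522, 672, 728.18, 844 ] 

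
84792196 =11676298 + 73115898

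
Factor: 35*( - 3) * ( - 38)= 3990  =  2^1*3^1*5^1*7^1*19^1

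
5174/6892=2587/3446 = 0.75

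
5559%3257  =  2302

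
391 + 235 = 626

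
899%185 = 159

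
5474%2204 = 1066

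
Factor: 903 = 3^1*7^1 * 43^1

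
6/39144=1/6524 =0.00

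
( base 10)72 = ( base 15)4c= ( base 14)52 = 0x48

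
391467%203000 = 188467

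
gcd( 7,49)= 7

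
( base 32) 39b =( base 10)3371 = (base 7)12554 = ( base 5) 101441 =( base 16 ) D2B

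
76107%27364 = 21379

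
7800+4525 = 12325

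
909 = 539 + 370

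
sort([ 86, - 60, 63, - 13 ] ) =[-60 , - 13, 63, 86 ] 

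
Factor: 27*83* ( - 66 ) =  - 2^1*3^4*11^1*83^1=-147906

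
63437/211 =300 + 137/211 =300.65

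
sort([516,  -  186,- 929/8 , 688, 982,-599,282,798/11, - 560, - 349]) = [ - 599,  -  560, - 349, - 186,-929/8,798/11,282,516 , 688,982] 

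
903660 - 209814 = 693846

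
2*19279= 38558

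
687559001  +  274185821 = 961744822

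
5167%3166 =2001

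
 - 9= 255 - 264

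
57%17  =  6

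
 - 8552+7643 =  - 909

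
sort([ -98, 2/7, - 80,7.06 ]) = [-98  , - 80,2/7,7.06 ]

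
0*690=0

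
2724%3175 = 2724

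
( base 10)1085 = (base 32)11T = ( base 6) 5005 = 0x43D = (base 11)8A7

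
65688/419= 65688/419 = 156.77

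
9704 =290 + 9414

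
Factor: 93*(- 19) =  - 3^1*19^1*31^1 = - 1767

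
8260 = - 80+8340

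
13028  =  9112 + 3916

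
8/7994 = 4/3997= 0.00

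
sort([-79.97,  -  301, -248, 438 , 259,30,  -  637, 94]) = [- 637, - 301,-248 ,-79.97,30, 94, 259,438] 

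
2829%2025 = 804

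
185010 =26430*7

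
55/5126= 5/466 = 0.01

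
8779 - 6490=2289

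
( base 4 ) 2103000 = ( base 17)1F97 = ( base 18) 1B0C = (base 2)10010011000000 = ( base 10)9408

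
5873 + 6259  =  12132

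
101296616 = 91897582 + 9399034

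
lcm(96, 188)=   4512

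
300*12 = 3600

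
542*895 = 485090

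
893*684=610812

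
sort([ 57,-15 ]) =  [-15,57] 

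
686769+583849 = 1270618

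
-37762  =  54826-92588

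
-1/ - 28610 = 1/28610 = 0.00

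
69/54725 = 69/54725 = 0.00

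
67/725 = 67/725 = 0.09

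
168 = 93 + 75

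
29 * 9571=277559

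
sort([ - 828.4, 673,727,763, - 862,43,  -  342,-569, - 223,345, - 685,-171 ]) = [ - 862, - 828.4, - 685, - 569, - 342, - 223, - 171,43,345, 673,727, 763]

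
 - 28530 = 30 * ( - 951)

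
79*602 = 47558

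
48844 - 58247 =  - 9403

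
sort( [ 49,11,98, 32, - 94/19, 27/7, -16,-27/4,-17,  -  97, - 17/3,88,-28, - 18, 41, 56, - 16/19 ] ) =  [ - 97 , -28, - 18, - 17, - 16, - 27/4, - 17/3 ,-94/19,-16/19, 27/7 , 11,32 , 41,49, 56,  88,98]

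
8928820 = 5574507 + 3354313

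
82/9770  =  41/4885 = 0.01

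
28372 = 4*7093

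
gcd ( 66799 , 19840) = 1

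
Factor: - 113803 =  - 317^1*359^1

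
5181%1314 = 1239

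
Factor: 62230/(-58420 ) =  -2^(-1)*7^2*23^( - 1)  =  - 49/46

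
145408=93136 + 52272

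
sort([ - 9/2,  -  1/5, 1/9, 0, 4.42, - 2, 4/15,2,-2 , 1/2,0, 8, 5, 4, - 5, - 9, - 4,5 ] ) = [ - 9, - 5, - 9/2, - 4 , -2, - 2, - 1/5,0, 0, 1/9, 4/15, 1/2, 2, 4,  4.42, 5, 5, 8]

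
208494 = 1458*143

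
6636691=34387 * 193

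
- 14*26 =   -  364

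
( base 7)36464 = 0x251F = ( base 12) 55BB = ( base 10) 9503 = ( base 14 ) 366b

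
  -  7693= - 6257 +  - 1436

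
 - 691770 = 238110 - 929880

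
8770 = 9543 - 773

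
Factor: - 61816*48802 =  - 3016744432=-2^4*13^1*1877^1*7727^1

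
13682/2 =6841 = 6841.00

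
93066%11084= 4394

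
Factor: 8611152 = 2^4*3^1*11^1*47^1*347^1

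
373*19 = 7087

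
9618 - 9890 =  - 272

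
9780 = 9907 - 127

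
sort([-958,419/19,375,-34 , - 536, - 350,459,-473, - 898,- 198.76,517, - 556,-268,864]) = [ - 958,  -  898,-556,-536, - 473, - 350,-268, - 198.76,  -  34,419/19,375,459,517,864 ]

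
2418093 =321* 7533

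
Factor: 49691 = 17^1*37^1*79^1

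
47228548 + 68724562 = 115953110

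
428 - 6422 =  - 5994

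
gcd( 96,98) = 2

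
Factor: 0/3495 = 0 = 0^1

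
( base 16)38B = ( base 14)48B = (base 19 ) 29E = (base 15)407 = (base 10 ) 907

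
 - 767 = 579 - 1346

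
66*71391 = 4711806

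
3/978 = 1/326 =0.00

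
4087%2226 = 1861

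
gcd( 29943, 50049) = 9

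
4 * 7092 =28368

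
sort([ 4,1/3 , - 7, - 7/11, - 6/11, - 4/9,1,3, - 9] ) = [ - 9, - 7, - 7/11, - 6/11, - 4/9,1/3  ,  1,3, 4]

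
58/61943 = 58/61943  =  0.00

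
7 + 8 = 15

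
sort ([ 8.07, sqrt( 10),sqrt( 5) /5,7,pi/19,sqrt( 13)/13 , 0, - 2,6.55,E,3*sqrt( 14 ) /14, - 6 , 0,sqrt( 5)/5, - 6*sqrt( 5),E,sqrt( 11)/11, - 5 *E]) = [ - 5*E ,-6 * sqrt( 5 ), - 6, - 2,0 , 0, pi/19, sqrt (13 ) /13, sqrt(11)/11,sqrt( 5)/5, sqrt( 5) /5,3*sqrt(14)/14,E, E, sqrt(10 ), 6.55,7 , 8.07]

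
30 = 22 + 8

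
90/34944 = 15/5824=0.00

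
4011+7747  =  11758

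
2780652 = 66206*42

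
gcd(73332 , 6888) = 84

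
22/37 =22/37 = 0.59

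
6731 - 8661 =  - 1930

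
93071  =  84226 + 8845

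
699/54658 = 699/54658 = 0.01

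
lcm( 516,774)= 1548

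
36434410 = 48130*757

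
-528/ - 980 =132/245 = 0.54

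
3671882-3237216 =434666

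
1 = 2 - 1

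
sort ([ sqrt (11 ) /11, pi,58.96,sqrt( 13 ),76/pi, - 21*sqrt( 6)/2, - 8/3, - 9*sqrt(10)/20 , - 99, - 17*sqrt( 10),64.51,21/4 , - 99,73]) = [ - 99  , - 99,-17  *sqrt( 10), - 21*sqrt( 6)/2,  -  8/3,-9*sqrt(10)/20,sqrt( 11)/11,pi,sqrt(13 ),  21/4,76/pi,  58.96,64.51, 73 ]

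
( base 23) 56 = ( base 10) 121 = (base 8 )171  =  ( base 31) 3s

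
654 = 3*218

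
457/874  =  457/874  =  0.52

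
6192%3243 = 2949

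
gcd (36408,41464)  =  8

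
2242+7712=9954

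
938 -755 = 183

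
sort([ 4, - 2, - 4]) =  [ - 4 , - 2 , 4]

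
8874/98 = 4437/49= 90.55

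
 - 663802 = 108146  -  771948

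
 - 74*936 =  - 69264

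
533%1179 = 533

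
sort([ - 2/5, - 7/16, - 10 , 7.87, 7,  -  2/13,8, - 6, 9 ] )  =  [ - 10 , - 6, - 7/16, - 2/5, - 2/13, 7,7.87,8, 9 ] 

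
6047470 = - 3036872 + 9084342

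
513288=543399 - 30111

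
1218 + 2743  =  3961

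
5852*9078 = 53124456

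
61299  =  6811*9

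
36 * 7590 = 273240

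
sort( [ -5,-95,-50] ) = [  -  95, - 50, - 5 ] 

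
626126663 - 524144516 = 101982147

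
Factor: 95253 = 3^1*31751^1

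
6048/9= 672 = 672.00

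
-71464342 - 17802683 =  - 89267025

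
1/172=1/172 = 0.01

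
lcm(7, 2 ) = 14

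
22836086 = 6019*3794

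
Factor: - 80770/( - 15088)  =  2^(  -  3)*5^1*23^( - 1) * 197^1 =985/184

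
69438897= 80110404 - 10671507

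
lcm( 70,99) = 6930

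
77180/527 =4540/31=146.45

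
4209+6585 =10794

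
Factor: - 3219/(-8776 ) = 2^(  -  3) * 3^1 * 29^1 * 37^1* 1097^(  -  1) 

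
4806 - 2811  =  1995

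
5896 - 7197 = -1301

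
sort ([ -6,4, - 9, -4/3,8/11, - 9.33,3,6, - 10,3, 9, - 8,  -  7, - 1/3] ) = [ - 10,  -  9.33, - 9, - 8  , -7 , - 6, - 4/3, - 1/3,  8/11,3,3,4,6, 9 ] 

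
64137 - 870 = 63267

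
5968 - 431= 5537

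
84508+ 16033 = 100541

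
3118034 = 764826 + 2353208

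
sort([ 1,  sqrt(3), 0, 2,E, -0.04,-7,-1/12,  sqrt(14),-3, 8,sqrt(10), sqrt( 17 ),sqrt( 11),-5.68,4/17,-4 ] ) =[-7, - 5.68,-4,-3, - 1/12,  -  0.04,0, 4/17, 1, sqrt ( 3),2,  E,sqrt(10), sqrt( 11),sqrt( 14 ), sqrt(17),8] 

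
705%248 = 209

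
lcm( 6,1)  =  6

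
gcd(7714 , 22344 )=266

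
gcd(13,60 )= 1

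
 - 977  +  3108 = 2131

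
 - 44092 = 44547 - 88639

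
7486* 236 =1766696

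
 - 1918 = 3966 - 5884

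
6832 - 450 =6382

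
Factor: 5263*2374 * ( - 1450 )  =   - 2^2*5^2  *19^1*29^1*277^1 * 1187^1 = -18116824900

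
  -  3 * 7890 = -23670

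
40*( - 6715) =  - 268600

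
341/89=3 + 74/89=3.83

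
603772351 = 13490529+590281822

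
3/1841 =3/1841 = 0.00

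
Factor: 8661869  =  23^1*376603^1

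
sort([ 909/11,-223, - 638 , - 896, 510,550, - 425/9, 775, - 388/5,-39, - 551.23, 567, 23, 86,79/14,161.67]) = [ - 896, - 638, - 551.23,  -  223, - 388/5, - 425/9, - 39,79/14, 23  ,  909/11, 86,161.67, 510,550, 567, 775]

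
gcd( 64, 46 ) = 2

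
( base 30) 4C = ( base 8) 204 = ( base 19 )6I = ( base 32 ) 44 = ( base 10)132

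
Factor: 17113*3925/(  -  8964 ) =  - 2^ ( -2)*3^(-3)*5^2* 83^( - 1)*109^1*157^2 = - 67168525/8964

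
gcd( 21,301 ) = 7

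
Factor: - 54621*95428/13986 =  - 2^1*17^2*37^( - 1 ) *23857^1 = - 13789346/37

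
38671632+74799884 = 113471516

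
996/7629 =332/2543=0.13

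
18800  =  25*752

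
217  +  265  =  482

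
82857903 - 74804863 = 8053040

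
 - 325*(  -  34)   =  11050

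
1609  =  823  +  786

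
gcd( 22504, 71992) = 8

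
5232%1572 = 516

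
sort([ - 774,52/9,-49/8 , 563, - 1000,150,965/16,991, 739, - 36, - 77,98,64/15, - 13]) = [  -  1000, - 774,  -  77 ,-36, - 13, - 49/8,64/15,52/9,965/16, 98 , 150,563,739,991]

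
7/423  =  7/423 = 0.02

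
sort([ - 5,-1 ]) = [ - 5, - 1]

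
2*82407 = 164814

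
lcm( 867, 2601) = 2601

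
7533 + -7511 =22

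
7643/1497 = 5 + 158/1497 = 5.11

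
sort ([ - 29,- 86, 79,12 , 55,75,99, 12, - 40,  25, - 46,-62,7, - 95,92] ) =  [ - 95, - 86, - 62, - 46, - 40, - 29,7,12,12,25,55,  75, 79,92,  99]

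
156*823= 128388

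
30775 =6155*5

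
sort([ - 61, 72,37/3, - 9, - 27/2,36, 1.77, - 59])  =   [- 61, - 59,- 27/2,  -  9, 1.77,37/3,36, 72]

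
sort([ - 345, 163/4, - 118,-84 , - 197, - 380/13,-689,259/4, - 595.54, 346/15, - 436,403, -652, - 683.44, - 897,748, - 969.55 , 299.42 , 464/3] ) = [ - 969.55, - 897,-689,-683.44, - 652, - 595.54, - 436, - 345, -197, - 118, - 84 , - 380/13, 346/15,163/4,259/4  ,  464/3,299.42, 403, 748]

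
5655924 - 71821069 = -66165145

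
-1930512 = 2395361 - 4325873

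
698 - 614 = 84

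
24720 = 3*8240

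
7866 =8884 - 1018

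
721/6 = 120 + 1/6=120.17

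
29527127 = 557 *53011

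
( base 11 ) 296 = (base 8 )533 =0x15b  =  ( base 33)ah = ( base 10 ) 347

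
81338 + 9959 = 91297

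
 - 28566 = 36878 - 65444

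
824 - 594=230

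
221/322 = 221/322=   0.69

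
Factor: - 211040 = - 2^5 * 5^1 * 1319^1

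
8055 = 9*895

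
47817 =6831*7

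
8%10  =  8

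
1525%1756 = 1525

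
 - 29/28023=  - 29/28023 = - 0.00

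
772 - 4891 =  - 4119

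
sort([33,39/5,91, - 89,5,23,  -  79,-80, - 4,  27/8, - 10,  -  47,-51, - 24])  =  [ - 89, -80,  -  79, - 51 , - 47, - 24,  -  10,-4,27/8,5,39/5, 23 , 33,91] 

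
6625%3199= 227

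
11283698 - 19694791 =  - 8411093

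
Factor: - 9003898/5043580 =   -  2^( - 1)*5^ ( - 1 )*421^( - 1)*599^( - 1 )*4501949^1 = - 4501949/2521790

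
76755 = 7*10965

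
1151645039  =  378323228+773321811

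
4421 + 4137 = 8558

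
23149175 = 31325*739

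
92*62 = 5704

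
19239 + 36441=55680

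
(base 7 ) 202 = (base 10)100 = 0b1100100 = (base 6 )244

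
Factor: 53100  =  2^2* 3^2 * 5^2*59^1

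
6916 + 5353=12269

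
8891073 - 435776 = 8455297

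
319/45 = 319/45=7.09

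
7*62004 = 434028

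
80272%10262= 8438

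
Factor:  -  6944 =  - 2^5*7^1*31^1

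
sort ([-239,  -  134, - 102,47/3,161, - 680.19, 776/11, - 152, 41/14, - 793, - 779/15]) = [-793, - 680.19 , -239, - 152, - 134, - 102, - 779/15, 41/14,47/3, 776/11,161] 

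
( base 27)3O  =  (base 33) 36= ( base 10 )105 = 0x69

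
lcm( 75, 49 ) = 3675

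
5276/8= 1319/2 =659.50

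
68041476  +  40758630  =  108800106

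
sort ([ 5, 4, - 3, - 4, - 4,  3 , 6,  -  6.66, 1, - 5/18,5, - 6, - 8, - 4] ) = [ - 8, - 6.66, - 6, - 4, - 4,-4, - 3,  -  5/18,  1 , 3,  4,5,  5,  6]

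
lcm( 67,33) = 2211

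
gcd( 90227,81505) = 1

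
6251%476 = 63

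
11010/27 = 3670/9 = 407.78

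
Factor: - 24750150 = - 2^1*3^1*5^2*165001^1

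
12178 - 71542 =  - 59364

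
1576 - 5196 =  - 3620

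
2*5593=11186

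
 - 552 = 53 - 605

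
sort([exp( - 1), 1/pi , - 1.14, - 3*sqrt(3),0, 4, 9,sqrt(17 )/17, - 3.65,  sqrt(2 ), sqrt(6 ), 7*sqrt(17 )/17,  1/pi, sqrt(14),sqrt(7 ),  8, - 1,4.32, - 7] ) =[-7,-3*sqrt(3 ), - 3.65, - 1.14,  -  1, 0,sqrt( 17)/17, 1/pi , 1/pi,exp( - 1),sqrt( 2 ), 7 * sqrt(17) /17,  sqrt(6 ), sqrt(7 ),sqrt( 14 ),4,4.32, 8,9 ]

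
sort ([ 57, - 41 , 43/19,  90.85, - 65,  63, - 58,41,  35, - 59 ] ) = [ - 65, - 59 , - 58,  -  41 , 43/19,35,41, 57,63 , 90.85]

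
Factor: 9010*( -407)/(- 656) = 2^( - 3 ) * 5^1* 11^1*17^1*37^1*41^( - 1)*53^1 = 1833535/328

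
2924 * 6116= 17883184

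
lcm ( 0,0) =0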